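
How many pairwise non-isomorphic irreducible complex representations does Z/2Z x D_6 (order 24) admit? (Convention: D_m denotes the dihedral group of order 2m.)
12

Derivation: The number of irreducible complex representations of a finite group equals its number of conjugacy classes. For a direct product, #classes(G x H) = #classes(G) * #classes(H). Z/2Z has 2 classes (abelian), D_6 has 6 classes, so 2 * 6 = 12, so Z/2Z x D_6 (order 24) has exactly 12 irreducible complex representations.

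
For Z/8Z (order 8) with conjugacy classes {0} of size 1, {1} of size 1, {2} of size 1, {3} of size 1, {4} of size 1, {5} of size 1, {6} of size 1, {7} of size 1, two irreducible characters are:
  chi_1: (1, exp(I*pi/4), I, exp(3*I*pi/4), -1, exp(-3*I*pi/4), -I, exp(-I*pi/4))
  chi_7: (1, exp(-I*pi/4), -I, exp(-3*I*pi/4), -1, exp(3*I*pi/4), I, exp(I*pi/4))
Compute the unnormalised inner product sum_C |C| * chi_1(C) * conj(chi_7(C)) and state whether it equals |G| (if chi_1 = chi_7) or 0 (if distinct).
Sum = 0; so <chi_1, chi_7> = 0 (distinct irreducibles are orthogonal).

Why: Compute term by term over conjugacy classes (|C| * chi_1(C) * conj(chi_7(C))):
  1*(1)*conj(1) + 1*(exp(I*pi/4))*conj(exp(-I*pi/4)) + 1*(I)*conj(-I) + 1*(exp(3*I*pi/4))*conj(exp(-3*I*pi/4)) + 1*(-1)*conj(-1) + 1*(exp(-3*I*pi/4))*conj(exp(3*I*pi/4)) + 1*(-I)*conj(I) + 1*(exp(-I*pi/4))*conj(exp(I*pi/4))
  = (1) + (I) + (-1) + (-I) + (1) + (I) + (-1) + (-I)
  = 0.
(Exp terms are combined using exp(i*s)*conj(exp(i*t)) = exp(i*(s-t)), and sums of them are collapsed using the identity that for every m > 1 the m distinct m-th roots of unity sum to 0, e.g. 1 + exp(2*I*pi/3) + exp(-2*I*pi/3) = 0.)
Dividing by |G| = 8 gives 0/8 = 0, matching the row-orthogonality relation <chi_1, chi_7> = [chi_1 = chi_7].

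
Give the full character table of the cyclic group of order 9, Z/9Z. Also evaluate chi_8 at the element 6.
Character table of Z/9Z (irreps indexed chi_0,...,chi_8 with chi_k(m) = zeta_9^(k*m), zeta_9 = exp(2*pi*i/9)):
  irrep \ class  {0} (size 1)  {1} (size 1)    {2} (size 1)    {3} (size 1)    {4} (size 1)    {5} (size 1)    {6} (size 1)    {7} (size 1)    {8} (size 1)  
  chi_0          1             1               1               1               1               1               1               1               1             
  chi_1          1             exp(2*I*pi/9)   exp(4*I*pi/9)   exp(2*I*pi/3)   exp(8*I*pi/9)   exp(-8*I*pi/9)  exp(-2*I*pi/3)  exp(-4*I*pi/9)  exp(-2*I*pi/9)
  chi_2          1             exp(4*I*pi/9)   exp(8*I*pi/9)   exp(-2*I*pi/3)  exp(-2*I*pi/9)  exp(2*I*pi/9)   exp(2*I*pi/3)   exp(-8*I*pi/9)  exp(-4*I*pi/9)
  chi_3          1             exp(2*I*pi/3)   exp(-2*I*pi/3)  1               exp(2*I*pi/3)   exp(-2*I*pi/3)  1               exp(2*I*pi/3)   exp(-2*I*pi/3)
  chi_4          1             exp(8*I*pi/9)   exp(-2*I*pi/9)  exp(2*I*pi/3)   exp(-4*I*pi/9)  exp(4*I*pi/9)   exp(-2*I*pi/3)  exp(2*I*pi/9)   exp(-8*I*pi/9)
  chi_5          1             exp(-8*I*pi/9)  exp(2*I*pi/9)   exp(-2*I*pi/3)  exp(4*I*pi/9)   exp(-4*I*pi/9)  exp(2*I*pi/3)   exp(-2*I*pi/9)  exp(8*I*pi/9) 
  chi_6          1             exp(-2*I*pi/3)  exp(2*I*pi/3)   1               exp(-2*I*pi/3)  exp(2*I*pi/3)   1               exp(-2*I*pi/3)  exp(2*I*pi/3) 
  chi_7          1             exp(-4*I*pi/9)  exp(-8*I*pi/9)  exp(2*I*pi/3)   exp(2*I*pi/9)   exp(-2*I*pi/9)  exp(-2*I*pi/3)  exp(8*I*pi/9)   exp(4*I*pi/9) 
  chi_8          1             exp(-2*I*pi/9)  exp(-4*I*pi/9)  exp(-2*I*pi/3)  exp(-8*I*pi/9)  exp(8*I*pi/9)   exp(2*I*pi/3)   exp(4*I*pi/9)   exp(2*I*pi/9) 

Spot check: chi_8(6) = zeta_9^(8*6) = zeta_9^48 = exp(2*I*pi/3).

Working: Z/9Z is abelian, so all 9 irreducible complex representations are 1-dimensional. They are given by chi_k(m) = zeta_9^(k*m) for k = 0,...,8. Row orthogonality: sum_m chi_k(m) conj(chi_l(m)) = 9 * [k = l].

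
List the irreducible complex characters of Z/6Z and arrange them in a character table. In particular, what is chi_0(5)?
Character table of Z/6Z (irreps indexed chi_0,...,chi_5 with chi_k(m) = zeta_6^(k*m), zeta_6 = exp(2*pi*i/6)):
  irrep \ class  {0} (size 1)  {1} (size 1)    {2} (size 1)    {3} (size 1)  {4} (size 1)    {5} (size 1)  
  chi_0          1             1               1               1             1               1             
  chi_1          1             exp(I*pi/3)     exp(2*I*pi/3)   -1            exp(-2*I*pi/3)  exp(-I*pi/3)  
  chi_2          1             exp(2*I*pi/3)   exp(-2*I*pi/3)  1             exp(2*I*pi/3)   exp(-2*I*pi/3)
  chi_3          1             -1              1               -1            1               -1            
  chi_4          1             exp(-2*I*pi/3)  exp(2*I*pi/3)   1             exp(-2*I*pi/3)  exp(2*I*pi/3) 
  chi_5          1             exp(-I*pi/3)    exp(-2*I*pi/3)  -1            exp(2*I*pi/3)   exp(I*pi/3)   

Spot check: chi_0(5) = zeta_6^(0*5) = zeta_6^0 = 1.

Working: Z/6Z is abelian, so all 6 irreducible complex representations are 1-dimensional. They are given by chi_k(m) = zeta_6^(k*m) for k = 0,...,5. Row orthogonality: sum_m chi_k(m) conj(chi_l(m)) = 6 * [k = l].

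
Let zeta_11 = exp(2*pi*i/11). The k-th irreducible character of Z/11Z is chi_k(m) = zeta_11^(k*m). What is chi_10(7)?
chi_10(7) = zeta_11^70 = exp(8*I*pi/11)

Solution. chi_10(7) = zeta_11^(10*7) = zeta_11^70. Since zeta_11^11 = 1, this equals zeta_11^4 = exp(2*pi*i*4/11) = exp(8*I*pi/11).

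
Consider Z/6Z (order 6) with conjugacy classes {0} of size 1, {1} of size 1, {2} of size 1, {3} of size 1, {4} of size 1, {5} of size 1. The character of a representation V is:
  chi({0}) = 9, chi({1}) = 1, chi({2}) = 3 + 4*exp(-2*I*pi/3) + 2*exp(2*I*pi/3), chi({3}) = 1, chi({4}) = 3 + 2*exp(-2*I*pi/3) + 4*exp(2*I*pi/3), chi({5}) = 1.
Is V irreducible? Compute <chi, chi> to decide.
Not irreducible (reducible): <chi, chi> = 15 > 1.

Derivation: <chi, chi> = (1/|G|) sum_C |C| * |chi(C)|^2 = (1/6)[1*|9|^2 + 1*|1|^2 + 1*|3 + 4*exp(-2*I*pi/3) + 2*exp(2*I*pi/3)|^2 + 1*|1|^2 + 1*|3 + 2*exp(-2*I*pi/3) + 4*exp(2*I*pi/3)|^2 + 1*|1|^2]
  = (1/6)[(81) + (1) + (3) + (1) + (3) + (1)] = 90/6 = 15.
(Exp terms are combined using exp(i*s)*conj(exp(i*t)) = exp(i*(s-t)), and sums of them are collapsed using the identity that for every m > 1 the m distinct m-th roots of unity sum to 0, e.g. 1 + exp(2*I*pi/3) + exp(-2*I*pi/3) = 0.)
A character is irreducible iff <chi, chi> = 1, so this representation is reducible.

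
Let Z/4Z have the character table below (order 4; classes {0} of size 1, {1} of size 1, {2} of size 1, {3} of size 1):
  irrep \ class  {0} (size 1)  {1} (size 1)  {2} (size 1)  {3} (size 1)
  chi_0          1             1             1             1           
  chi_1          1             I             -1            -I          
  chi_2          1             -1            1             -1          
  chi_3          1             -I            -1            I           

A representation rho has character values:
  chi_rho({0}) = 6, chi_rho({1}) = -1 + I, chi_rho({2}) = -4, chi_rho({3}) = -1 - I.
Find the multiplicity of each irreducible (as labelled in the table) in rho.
Multiplicities: chi_0: 0, chi_1: 3, chi_2: 1, chi_3: 2.

Reasoning: Use <chi_rho, chi> = (1/|G|) sum_C |C| * chi_rho(C) * conj(chi(C)) with |G| = 4 for each irreducible chi in the table:
  <chi_rho, chi_0> = (1/4)[1*(6)*conj(1) + 1*(-1 + I)*conj(1) + 1*(-4)*conj(1) + 1*(-1 - I)*conj(1)]
      = (1/4)[(6) + (-1 + I) + (-4) + (-1 - I)] = 0/4 = 0
  <chi_rho, chi_1> = (1/4)[1*(6)*conj(1) + 1*(-1 + I)*conj(I) + 1*(-4)*conj(-1) + 1*(-1 - I)*conj(-I)]
      = (1/4)[(6) + (1 + I) + (4) + (1 - I)] = 12/4 = 3
  <chi_rho, chi_2> = (1/4)[1*(6)*conj(1) + 1*(-1 + I)*conj(-1) + 1*(-4)*conj(1) + 1*(-1 - I)*conj(-1)]
      = (1/4)[(6) + (1 - I) + (-4) + (1 + I)] = 4/4 = 1
  <chi_rho, chi_3> = (1/4)[1*(6)*conj(1) + 1*(-1 + I)*conj(-I) + 1*(-4)*conj(-1) + 1*(-1 - I)*conj(I)]
      = (1/4)[(6) + (-1 - I) + (4) + (-1 + I)] = 8/4 = 2
(Exp terms are combined using exp(i*s)*conj(exp(i*t)) = exp(i*(s-t)), and sums of them are collapsed using the identity that for every m > 1 the m distinct m-th roots of unity sum to 0, e.g. 1 + exp(2*I*pi/3) + exp(-2*I*pi/3) = 0.)
Dimension check: dim(rho) = sum (mult * dim) = 0*1 + 3*1 + 1*1 + 2*1 = 6 = chi_rho(e) = 6.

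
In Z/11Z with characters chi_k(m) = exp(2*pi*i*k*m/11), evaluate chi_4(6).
chi_4(6) = zeta_11^24 = exp(4*I*pi/11)

Proof sketch: chi_4(6) = zeta_11^(4*6) = zeta_11^24. Since zeta_11^11 = 1, this equals zeta_11^2 = exp(2*pi*i*2/11) = exp(4*I*pi/11).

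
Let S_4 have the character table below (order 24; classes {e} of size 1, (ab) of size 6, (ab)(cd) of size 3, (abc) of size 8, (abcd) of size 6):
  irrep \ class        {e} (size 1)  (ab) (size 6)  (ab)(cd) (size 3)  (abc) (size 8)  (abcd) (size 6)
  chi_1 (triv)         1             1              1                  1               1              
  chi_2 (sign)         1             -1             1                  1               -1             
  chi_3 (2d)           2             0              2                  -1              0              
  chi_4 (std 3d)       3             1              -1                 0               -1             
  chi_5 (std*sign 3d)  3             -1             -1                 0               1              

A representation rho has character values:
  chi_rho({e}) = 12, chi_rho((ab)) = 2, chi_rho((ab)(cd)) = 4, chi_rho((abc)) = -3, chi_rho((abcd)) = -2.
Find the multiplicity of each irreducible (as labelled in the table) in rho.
Multiplicities: chi_1: 0, chi_2: 0, chi_3: 3, chi_4: 2, chi_5: 0.

Why: Use <chi_rho, chi> = (1/|G|) sum_C |C| * chi_rho(C) * conj(chi(C)) with |G| = 24 for each irreducible chi in the table:
  <chi_rho, chi_1> = (1/24)[1*(12)*conj(1) + 6*(2)*conj(1) + 3*(4)*conj(1) + 8*(-3)*conj(1) + 6*(-2)*conj(1)]
      = (1/24)[(12) + (12) + (12) + (-24) + (-12)] = 0/24 = 0
  <chi_rho, chi_2> = (1/24)[1*(12)*conj(1) + 6*(2)*conj(-1) + 3*(4)*conj(1) + 8*(-3)*conj(1) + 6*(-2)*conj(-1)]
      = (1/24)[(12) + (-12) + (12) + (-24) + (12)] = 0/24 = 0
  <chi_rho, chi_3> = (1/24)[1*(12)*conj(2) + 6*(2)*conj(0) + 3*(4)*conj(2) + 8*(-3)*conj(-1) + 6*(-2)*conj(0)]
      = (1/24)[(24) + (0) + (24) + (24) + (0)] = 72/24 = 3
  <chi_rho, chi_4> = (1/24)[1*(12)*conj(3) + 6*(2)*conj(1) + 3*(4)*conj(-1) + 8*(-3)*conj(0) + 6*(-2)*conj(-1)]
      = (1/24)[(36) + (12) + (-12) + (0) + (12)] = 48/24 = 2
  <chi_rho, chi_5> = (1/24)[1*(12)*conj(3) + 6*(2)*conj(-1) + 3*(4)*conj(-1) + 8*(-3)*conj(0) + 6*(-2)*conj(1)]
      = (1/24)[(36) + (-12) + (-12) + (0) + (-12)] = 0/24 = 0
Dimension check: dim(rho) = sum (mult * dim) = 0*1 + 0*1 + 3*2 + 2*3 + 0*3 = 12 = chi_rho(e) = 12.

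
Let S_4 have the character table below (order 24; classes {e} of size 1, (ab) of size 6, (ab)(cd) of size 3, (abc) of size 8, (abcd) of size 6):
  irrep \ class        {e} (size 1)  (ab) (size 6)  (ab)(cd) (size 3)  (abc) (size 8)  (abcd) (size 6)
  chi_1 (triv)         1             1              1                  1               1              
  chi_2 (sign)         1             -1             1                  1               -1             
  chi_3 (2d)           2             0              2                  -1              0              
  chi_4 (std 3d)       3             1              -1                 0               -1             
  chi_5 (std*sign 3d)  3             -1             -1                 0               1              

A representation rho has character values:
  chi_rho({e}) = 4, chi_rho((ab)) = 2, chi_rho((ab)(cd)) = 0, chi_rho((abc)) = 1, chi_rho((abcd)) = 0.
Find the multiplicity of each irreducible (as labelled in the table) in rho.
Multiplicities: chi_1: 1, chi_2: 0, chi_3: 0, chi_4: 1, chi_5: 0.

Justification: Use <chi_rho, chi> = (1/|G|) sum_C |C| * chi_rho(C) * conj(chi(C)) with |G| = 24 for each irreducible chi in the table:
  <chi_rho, chi_1> = (1/24)[1*(4)*conj(1) + 6*(2)*conj(1) + 3*(0)*conj(1) + 8*(1)*conj(1) + 6*(0)*conj(1)]
      = (1/24)[(4) + (12) + (0) + (8) + (0)] = 24/24 = 1
  <chi_rho, chi_2> = (1/24)[1*(4)*conj(1) + 6*(2)*conj(-1) + 3*(0)*conj(1) + 8*(1)*conj(1) + 6*(0)*conj(-1)]
      = (1/24)[(4) + (-12) + (0) + (8) + (0)] = 0/24 = 0
  <chi_rho, chi_3> = (1/24)[1*(4)*conj(2) + 6*(2)*conj(0) + 3*(0)*conj(2) + 8*(1)*conj(-1) + 6*(0)*conj(0)]
      = (1/24)[(8) + (0) + (0) + (-8) + (0)] = 0/24 = 0
  <chi_rho, chi_4> = (1/24)[1*(4)*conj(3) + 6*(2)*conj(1) + 3*(0)*conj(-1) + 8*(1)*conj(0) + 6*(0)*conj(-1)]
      = (1/24)[(12) + (12) + (0) + (0) + (0)] = 24/24 = 1
  <chi_rho, chi_5> = (1/24)[1*(4)*conj(3) + 6*(2)*conj(-1) + 3*(0)*conj(-1) + 8*(1)*conj(0) + 6*(0)*conj(1)]
      = (1/24)[(12) + (-12) + (0) + (0) + (0)] = 0/24 = 0
Dimension check: dim(rho) = sum (mult * dim) = 1*1 + 0*1 + 0*2 + 1*3 + 0*3 = 4 = chi_rho(e) = 4.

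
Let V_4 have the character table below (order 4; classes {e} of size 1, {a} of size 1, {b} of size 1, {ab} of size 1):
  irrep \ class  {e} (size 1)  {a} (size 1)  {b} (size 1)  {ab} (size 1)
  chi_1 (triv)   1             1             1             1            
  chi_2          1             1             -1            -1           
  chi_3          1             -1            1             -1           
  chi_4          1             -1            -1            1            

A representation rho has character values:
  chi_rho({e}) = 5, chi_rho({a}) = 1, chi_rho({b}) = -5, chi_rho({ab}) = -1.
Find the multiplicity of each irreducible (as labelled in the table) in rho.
Multiplicities: chi_1: 0, chi_2: 3, chi_3: 0, chi_4: 2.

Justification: Use <chi_rho, chi> = (1/|G|) sum_C |C| * chi_rho(C) * conj(chi(C)) with |G| = 4 for each irreducible chi in the table:
  <chi_rho, chi_1> = (1/4)[1*(5)*conj(1) + 1*(1)*conj(1) + 1*(-5)*conj(1) + 1*(-1)*conj(1)]
      = (1/4)[(5) + (1) + (-5) + (-1)] = 0/4 = 0
  <chi_rho, chi_2> = (1/4)[1*(5)*conj(1) + 1*(1)*conj(1) + 1*(-5)*conj(-1) + 1*(-1)*conj(-1)]
      = (1/4)[(5) + (1) + (5) + (1)] = 12/4 = 3
  <chi_rho, chi_3> = (1/4)[1*(5)*conj(1) + 1*(1)*conj(-1) + 1*(-5)*conj(1) + 1*(-1)*conj(-1)]
      = (1/4)[(5) + (-1) + (-5) + (1)] = 0/4 = 0
  <chi_rho, chi_4> = (1/4)[1*(5)*conj(1) + 1*(1)*conj(-1) + 1*(-5)*conj(-1) + 1*(-1)*conj(1)]
      = (1/4)[(5) + (-1) + (5) + (-1)] = 8/4 = 2
Dimension check: dim(rho) = sum (mult * dim) = 0*1 + 3*1 + 0*1 + 2*1 = 5 = chi_rho(e) = 5.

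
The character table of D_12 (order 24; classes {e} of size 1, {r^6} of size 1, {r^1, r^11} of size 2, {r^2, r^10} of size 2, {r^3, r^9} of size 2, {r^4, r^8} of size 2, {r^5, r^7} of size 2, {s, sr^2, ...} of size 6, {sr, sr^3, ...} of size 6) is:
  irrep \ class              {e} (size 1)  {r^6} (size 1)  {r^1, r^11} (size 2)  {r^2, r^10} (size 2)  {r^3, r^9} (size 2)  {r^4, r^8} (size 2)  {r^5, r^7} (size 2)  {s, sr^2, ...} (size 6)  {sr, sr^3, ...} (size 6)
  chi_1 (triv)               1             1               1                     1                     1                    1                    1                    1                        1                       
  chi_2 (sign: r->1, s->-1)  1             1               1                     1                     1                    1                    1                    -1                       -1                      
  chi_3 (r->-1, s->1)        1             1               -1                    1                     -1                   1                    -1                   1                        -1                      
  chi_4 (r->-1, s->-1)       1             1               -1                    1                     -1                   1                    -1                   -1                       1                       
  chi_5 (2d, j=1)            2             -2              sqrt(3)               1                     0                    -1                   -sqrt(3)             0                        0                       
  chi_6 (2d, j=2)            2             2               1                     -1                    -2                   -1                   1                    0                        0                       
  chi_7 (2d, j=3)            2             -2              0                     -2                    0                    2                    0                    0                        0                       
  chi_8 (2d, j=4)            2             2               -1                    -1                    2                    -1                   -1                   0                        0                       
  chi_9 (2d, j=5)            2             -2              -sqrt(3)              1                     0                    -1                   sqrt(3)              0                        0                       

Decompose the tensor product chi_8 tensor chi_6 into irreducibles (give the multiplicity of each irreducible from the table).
chi_8 tensor chi_6 = chi_3 + chi_4 + chi_6 (all other irreducibles have multiplicity 0).

Reasoning: The character of a tensor product is the pointwise product (chi_8 * chi_6)(C) = chi_8(C) * chi_6(C):
  {e}: (2)*(2), {r^6}: (2)*(2), {r^1, r^11}: (-1)*(1), {r^2, r^10}: (-1)*(-1), {r^3, r^9}: (2)*(-2), {r^4, r^8}: (-1)*(-1), {r^5, r^7}: (-1)*(1), {s, sr^2, ...}: (0)*(0), {sr, sr^3, ...}: (0)*(0)
so (chi_8 * chi_6) takes values
  {e} -> 4, {r^6} -> 4, {r^1, r^11} -> -1, {r^2, r^10} -> 1, {r^3, r^9} -> -4, {r^4, r^8} -> 1, {r^5, r^7} -> -1, {s, sr^2, ...} -> 0, {sr, sr^3, ...} -> 0.
Now take the inner product of this character with each irreducible chi from the table, <chi_8*chi_6, chi> = (1/24) sum_C |C| (chi_8*chi_6)(C) conj(chi(C)):
  <chi_8*chi_6, chi_1> = (1/24)[1*(4)*conj(1) + 1*(4)*conj(1) + 2*(-1)*conj(1) + 2*(1)*conj(1) + 2*(-4)*conj(1) + 2*(1)*conj(1) + 2*(-1)*conj(1) + 6*(0)*conj(1) + 6*(0)*conj(1)]
      = (1/24)[(4) + (4) + (-2) + (2) + (-8) + (2) + (-2) + (0) + (0)] = 0/24 = 0
  <chi_8*chi_6, chi_2> = (1/24)[1*(4)*conj(1) + 1*(4)*conj(1) + 2*(-1)*conj(1) + 2*(1)*conj(1) + 2*(-4)*conj(1) + 2*(1)*conj(1) + 2*(-1)*conj(1) + 6*(0)*conj(-1) + 6*(0)*conj(-1)]
      = (1/24)[(4) + (4) + (-2) + (2) + (-8) + (2) + (-2) + (0) + (0)] = 0/24 = 0
  <chi_8*chi_6, chi_3> = (1/24)[1*(4)*conj(1) + 1*(4)*conj(1) + 2*(-1)*conj(-1) + 2*(1)*conj(1) + 2*(-4)*conj(-1) + 2*(1)*conj(1) + 2*(-1)*conj(-1) + 6*(0)*conj(1) + 6*(0)*conj(-1)]
      = (1/24)[(4) + (4) + (2) + (2) + (8) + (2) + (2) + (0) + (0)] = 24/24 = 1
  <chi_8*chi_6, chi_4> = (1/24)[1*(4)*conj(1) + 1*(4)*conj(1) + 2*(-1)*conj(-1) + 2*(1)*conj(1) + 2*(-4)*conj(-1) + 2*(1)*conj(1) + 2*(-1)*conj(-1) + 6*(0)*conj(-1) + 6*(0)*conj(1)]
      = (1/24)[(4) + (4) + (2) + (2) + (8) + (2) + (2) + (0) + (0)] = 24/24 = 1
  <chi_8*chi_6, chi_5> = (1/24)[1*(4)*conj(2) + 1*(4)*conj(-2) + 2*(-1)*conj(sqrt(3)) + 2*(1)*conj(1) + 2*(-4)*conj(0) + 2*(1)*conj(-1) + 2*(-1)*conj(-sqrt(3)) + 6*(0)*conj(0) + 6*(0)*conj(0)]
      = (1/24)[(8) + (-8) + (-2*sqrt(3)) + (2) + (0) + (-2) + (2*sqrt(3)) + (0) + (0)] = 0/24 = 0
  <chi_8*chi_6, chi_6> = (1/24)[1*(4)*conj(2) + 1*(4)*conj(2) + 2*(-1)*conj(1) + 2*(1)*conj(-1) + 2*(-4)*conj(-2) + 2*(1)*conj(-1) + 2*(-1)*conj(1) + 6*(0)*conj(0) + 6*(0)*conj(0)]
      = (1/24)[(8) + (8) + (-2) + (-2) + (16) + (-2) + (-2) + (0) + (0)] = 24/24 = 1
  <chi_8*chi_6, chi_7> = (1/24)[1*(4)*conj(2) + 1*(4)*conj(-2) + 2*(-1)*conj(0) + 2*(1)*conj(-2) + 2*(-4)*conj(0) + 2*(1)*conj(2) + 2*(-1)*conj(0) + 6*(0)*conj(0) + 6*(0)*conj(0)]
      = (1/24)[(8) + (-8) + (0) + (-4) + (0) + (4) + (0) + (0) + (0)] = 0/24 = 0
  <chi_8*chi_6, chi_8> = (1/24)[1*(4)*conj(2) + 1*(4)*conj(2) + 2*(-1)*conj(-1) + 2*(1)*conj(-1) + 2*(-4)*conj(2) + 2*(1)*conj(-1) + 2*(-1)*conj(-1) + 6*(0)*conj(0) + 6*(0)*conj(0)]
      = (1/24)[(8) + (8) + (2) + (-2) + (-16) + (-2) + (2) + (0) + (0)] = 0/24 = 0
  <chi_8*chi_6, chi_9> = (1/24)[1*(4)*conj(2) + 1*(4)*conj(-2) + 2*(-1)*conj(-sqrt(3)) + 2*(1)*conj(1) + 2*(-4)*conj(0) + 2*(1)*conj(-1) + 2*(-1)*conj(sqrt(3)) + 6*(0)*conj(0) + 6*(0)*conj(0)]
      = (1/24)[(8) + (-8) + (2*sqrt(3)) + (2) + (0) + (-2) + (-2*sqrt(3)) + (0) + (0)] = 0/24 = 0
Hence the multiplicities are chi_3: 1, chi_4: 1, chi_6: 1. Dimension check: dim(chi_8)*dim(chi_6) = 2*2 = 4 and sum (mult * dim) = 1*1 + 1*1 + 1*2 = 4.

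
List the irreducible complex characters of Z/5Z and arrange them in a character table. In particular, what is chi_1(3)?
Character table of Z/5Z (irreps indexed chi_0,...,chi_4 with chi_k(m) = zeta_5^(k*m), zeta_5 = exp(2*pi*i/5)):
  irrep \ class  {0} (size 1)  {1} (size 1)    {2} (size 1)    {3} (size 1)    {4} (size 1)  
  chi_0          1             1               1               1               1             
  chi_1          1             exp(2*I*pi/5)   exp(4*I*pi/5)   exp(-4*I*pi/5)  exp(-2*I*pi/5)
  chi_2          1             exp(4*I*pi/5)   exp(-2*I*pi/5)  exp(2*I*pi/5)   exp(-4*I*pi/5)
  chi_3          1             exp(-4*I*pi/5)  exp(2*I*pi/5)   exp(-2*I*pi/5)  exp(4*I*pi/5) 
  chi_4          1             exp(-2*I*pi/5)  exp(-4*I*pi/5)  exp(4*I*pi/5)   exp(2*I*pi/5) 

Spot check: chi_1(3) = zeta_5^(1*3) = zeta_5^3 = exp(-4*I*pi/5).

Why: Z/5Z is abelian, so all 5 irreducible complex representations are 1-dimensional. They are given by chi_k(m) = zeta_5^(k*m) for k = 0,...,4. Row orthogonality: sum_m chi_k(m) conj(chi_l(m)) = 5 * [k = l].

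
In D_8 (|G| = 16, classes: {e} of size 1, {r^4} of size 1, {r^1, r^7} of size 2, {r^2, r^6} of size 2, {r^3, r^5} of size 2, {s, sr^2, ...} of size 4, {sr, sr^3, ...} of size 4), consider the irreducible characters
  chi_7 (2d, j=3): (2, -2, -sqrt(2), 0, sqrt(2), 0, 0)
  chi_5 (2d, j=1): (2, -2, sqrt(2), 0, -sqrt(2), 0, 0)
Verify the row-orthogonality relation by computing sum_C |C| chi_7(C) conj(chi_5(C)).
Sum = 0; so <chi_7, chi_5> = 0 (distinct irreducibles are orthogonal).

Proof sketch: Compute term by term over conjugacy classes (|C| * chi_7(C) * conj(chi_5(C))):
  1*(2)*conj(2) + 1*(-2)*conj(-2) + 2*(-sqrt(2))*conj(sqrt(2)) + 2*(0)*conj(0) + 2*(sqrt(2))*conj(-sqrt(2)) + 4*(0)*conj(0) + 4*(0)*conj(0)
  = (4) + (4) + (-4) + (0) + (-4) + (0) + (0)
  = 0.
Dividing by |G| = 16 gives 0/16 = 0, matching the row-orthogonality relation <chi_7, chi_5> = [chi_7 = chi_5].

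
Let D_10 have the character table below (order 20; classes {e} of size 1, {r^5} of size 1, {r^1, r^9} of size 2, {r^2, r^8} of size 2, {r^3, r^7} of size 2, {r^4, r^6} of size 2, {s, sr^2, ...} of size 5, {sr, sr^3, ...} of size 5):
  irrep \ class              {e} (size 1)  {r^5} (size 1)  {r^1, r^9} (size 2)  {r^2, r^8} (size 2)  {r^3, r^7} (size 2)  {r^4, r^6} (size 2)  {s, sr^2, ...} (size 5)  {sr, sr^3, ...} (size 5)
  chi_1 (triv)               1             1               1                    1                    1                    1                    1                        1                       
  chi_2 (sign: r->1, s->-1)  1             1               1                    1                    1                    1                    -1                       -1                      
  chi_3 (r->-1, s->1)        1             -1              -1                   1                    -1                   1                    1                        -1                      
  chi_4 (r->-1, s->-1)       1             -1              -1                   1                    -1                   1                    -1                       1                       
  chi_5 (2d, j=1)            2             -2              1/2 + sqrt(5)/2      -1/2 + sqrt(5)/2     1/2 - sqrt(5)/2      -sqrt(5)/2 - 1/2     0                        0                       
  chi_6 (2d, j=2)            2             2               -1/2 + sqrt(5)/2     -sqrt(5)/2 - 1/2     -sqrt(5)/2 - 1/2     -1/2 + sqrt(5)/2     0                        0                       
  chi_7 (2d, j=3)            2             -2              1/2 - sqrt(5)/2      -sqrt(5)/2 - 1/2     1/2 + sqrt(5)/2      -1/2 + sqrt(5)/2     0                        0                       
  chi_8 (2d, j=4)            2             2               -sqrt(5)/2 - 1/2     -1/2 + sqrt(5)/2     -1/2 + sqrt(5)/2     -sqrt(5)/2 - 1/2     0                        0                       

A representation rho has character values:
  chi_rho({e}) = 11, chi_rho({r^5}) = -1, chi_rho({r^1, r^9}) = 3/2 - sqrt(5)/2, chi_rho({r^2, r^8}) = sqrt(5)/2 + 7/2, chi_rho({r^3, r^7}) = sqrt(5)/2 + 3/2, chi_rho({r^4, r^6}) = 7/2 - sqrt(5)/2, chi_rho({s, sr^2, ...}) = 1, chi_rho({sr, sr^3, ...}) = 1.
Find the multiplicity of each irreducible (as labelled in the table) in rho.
Multiplicities: chi_1: 2, chi_2: 1, chi_3: 1, chi_4: 1, chi_5: 1, chi_6: 0, chi_7: 1, chi_8: 1.

Explanation: Use <chi_rho, chi> = (1/|G|) sum_C |C| * chi_rho(C) * conj(chi(C)) with |G| = 20 for each irreducible chi in the table:
  <chi_rho, chi_1> = (1/20)[1*(11)*conj(1) + 1*(-1)*conj(1) + 2*(3/2 - sqrt(5)/2)*conj(1) + 2*(sqrt(5)/2 + 7/2)*conj(1) + 2*(sqrt(5)/2 + 3/2)*conj(1) + 2*(7/2 - sqrt(5)/2)*conj(1) + 5*(1)*conj(1) + 5*(1)*conj(1)]
      = (1/20)[(11) + (-1) + (3 - sqrt(5)) + (sqrt(5) + 7) + (sqrt(5) + 3) + (7 - sqrt(5)) + (5) + (5)] = 40/20 = 2
  <chi_rho, chi_2> = (1/20)[1*(11)*conj(1) + 1*(-1)*conj(1) + 2*(3/2 - sqrt(5)/2)*conj(1) + 2*(sqrt(5)/2 + 7/2)*conj(1) + 2*(sqrt(5)/2 + 3/2)*conj(1) + 2*(7/2 - sqrt(5)/2)*conj(1) + 5*(1)*conj(-1) + 5*(1)*conj(-1)]
      = (1/20)[(11) + (-1) + (3 - sqrt(5)) + (sqrt(5) + 7) + (sqrt(5) + 3) + (7 - sqrt(5)) + (-5) + (-5)] = 20/20 = 1
  <chi_rho, chi_3> = (1/20)[1*(11)*conj(1) + 1*(-1)*conj(-1) + 2*(3/2 - sqrt(5)/2)*conj(-1) + 2*(sqrt(5)/2 + 7/2)*conj(1) + 2*(sqrt(5)/2 + 3/2)*conj(-1) + 2*(7/2 - sqrt(5)/2)*conj(1) + 5*(1)*conj(1) + 5*(1)*conj(-1)]
      = (1/20)[(11) + (1) + (-3 + sqrt(5)) + (sqrt(5) + 7) + (-3 - sqrt(5)) + (7 - sqrt(5)) + (5) + (-5)] = 20/20 = 1
  <chi_rho, chi_4> = (1/20)[1*(11)*conj(1) + 1*(-1)*conj(-1) + 2*(3/2 - sqrt(5)/2)*conj(-1) + 2*(sqrt(5)/2 + 7/2)*conj(1) + 2*(sqrt(5)/2 + 3/2)*conj(-1) + 2*(7/2 - sqrt(5)/2)*conj(1) + 5*(1)*conj(-1) + 5*(1)*conj(1)]
      = (1/20)[(11) + (1) + (-3 + sqrt(5)) + (sqrt(5) + 7) + (-3 - sqrt(5)) + (7 - sqrt(5)) + (-5) + (5)] = 20/20 = 1
  <chi_rho, chi_5> = (1/20)[1*(11)*conj(2) + 1*(-1)*conj(-2) + 2*(3/2 - sqrt(5)/2)*conj(1/2 + sqrt(5)/2) + 2*(sqrt(5)/2 + 7/2)*conj(-1/2 + sqrt(5)/2) + 2*(sqrt(5)/2 + 3/2)*conj(1/2 - sqrt(5)/2) + 2*(7/2 - sqrt(5)/2)*conj(-sqrt(5)/2 - 1/2) + 5*(1)*conj(0) + 5*(1)*conj(0)]
      = (1/20)[(22) + (2) + (-1 + sqrt(5)) + (-1 + 3*sqrt(5)) + (-sqrt(5) - 1) + (-3*sqrt(5) - 1) + (0) + (0)] = 20/20 = 1
  <chi_rho, chi_6> = (1/20)[1*(11)*conj(2) + 1*(-1)*conj(2) + 2*(3/2 - sqrt(5)/2)*conj(-1/2 + sqrt(5)/2) + 2*(sqrt(5)/2 + 7/2)*conj(-sqrt(5)/2 - 1/2) + 2*(sqrt(5)/2 + 3/2)*conj(-sqrt(5)/2 - 1/2) + 2*(7/2 - sqrt(5)/2)*conj(-1/2 + sqrt(5)/2) + 5*(1)*conj(0) + 5*(1)*conj(0)]
      = (1/20)[(22) + (-2) + (-4 + 2*sqrt(5)) + (-4*sqrt(5) - 6) + (-2*sqrt(5) - 4) + (-6 + 4*sqrt(5)) + (0) + (0)] = 0/20 = 0
  <chi_rho, chi_7> = (1/20)[1*(11)*conj(2) + 1*(-1)*conj(-2) + 2*(3/2 - sqrt(5)/2)*conj(1/2 - sqrt(5)/2) + 2*(sqrt(5)/2 + 7/2)*conj(-sqrt(5)/2 - 1/2) + 2*(sqrt(5)/2 + 3/2)*conj(1/2 + sqrt(5)/2) + 2*(7/2 - sqrt(5)/2)*conj(-1/2 + sqrt(5)/2) + 5*(1)*conj(0) + 5*(1)*conj(0)]
      = (1/20)[(22) + (2) + (4 - 2*sqrt(5)) + (-4*sqrt(5) - 6) + (4 + 2*sqrt(5)) + (-6 + 4*sqrt(5)) + (0) + (0)] = 20/20 = 1
  <chi_rho, chi_8> = (1/20)[1*(11)*conj(2) + 1*(-1)*conj(2) + 2*(3/2 - sqrt(5)/2)*conj(-sqrt(5)/2 - 1/2) + 2*(sqrt(5)/2 + 7/2)*conj(-1/2 + sqrt(5)/2) + 2*(sqrt(5)/2 + 3/2)*conj(-1/2 + sqrt(5)/2) + 2*(7/2 - sqrt(5)/2)*conj(-sqrt(5)/2 - 1/2) + 5*(1)*conj(0) + 5*(1)*conj(0)]
      = (1/20)[(22) + (-2) + (1 - sqrt(5)) + (-1 + 3*sqrt(5)) + (1 + sqrt(5)) + (-3*sqrt(5) - 1) + (0) + (0)] = 20/20 = 1
Dimension check: dim(rho) = sum (mult * dim) = 2*1 + 1*1 + 1*1 + 1*1 + 1*2 + 0*2 + 1*2 + 1*2 = 11 = chi_rho(e) = 11.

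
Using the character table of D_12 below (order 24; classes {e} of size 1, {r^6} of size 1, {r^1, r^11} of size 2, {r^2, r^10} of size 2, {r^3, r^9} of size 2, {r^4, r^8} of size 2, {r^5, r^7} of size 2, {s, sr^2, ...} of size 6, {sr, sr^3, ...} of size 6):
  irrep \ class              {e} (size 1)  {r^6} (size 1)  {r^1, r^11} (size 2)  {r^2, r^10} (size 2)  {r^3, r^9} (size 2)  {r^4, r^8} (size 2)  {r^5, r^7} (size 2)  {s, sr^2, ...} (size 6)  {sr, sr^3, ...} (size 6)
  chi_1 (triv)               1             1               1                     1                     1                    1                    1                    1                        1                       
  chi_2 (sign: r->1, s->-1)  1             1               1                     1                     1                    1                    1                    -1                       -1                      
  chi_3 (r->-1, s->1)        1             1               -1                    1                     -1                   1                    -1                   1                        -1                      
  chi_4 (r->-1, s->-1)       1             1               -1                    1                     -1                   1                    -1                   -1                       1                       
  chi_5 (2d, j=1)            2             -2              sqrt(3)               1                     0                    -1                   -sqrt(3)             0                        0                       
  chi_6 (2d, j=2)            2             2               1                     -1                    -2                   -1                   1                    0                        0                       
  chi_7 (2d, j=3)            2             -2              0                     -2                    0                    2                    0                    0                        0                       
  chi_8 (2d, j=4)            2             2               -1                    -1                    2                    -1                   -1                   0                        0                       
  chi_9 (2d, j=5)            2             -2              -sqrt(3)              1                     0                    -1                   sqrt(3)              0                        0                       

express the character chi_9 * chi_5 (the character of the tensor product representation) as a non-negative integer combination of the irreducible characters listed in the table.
chi_9 tensor chi_5 = chi_3 + chi_4 + chi_8 (all other irreducibles have multiplicity 0).

The character of a tensor product is the pointwise product (chi_9 * chi_5)(C) = chi_9(C) * chi_5(C):
  {e}: (2)*(2), {r^6}: (-2)*(-2), {r^1, r^11}: (-sqrt(3))*(sqrt(3)), {r^2, r^10}: (1)*(1), {r^3, r^9}: (0)*(0), {r^4, r^8}: (-1)*(-1), {r^5, r^7}: (sqrt(3))*(-sqrt(3)), {s, sr^2, ...}: (0)*(0), {sr, sr^3, ...}: (0)*(0)
so (chi_9 * chi_5) takes values
  {e} -> 4, {r^6} -> 4, {r^1, r^11} -> -3, {r^2, r^10} -> 1, {r^3, r^9} -> 0, {r^4, r^8} -> 1, {r^5, r^7} -> -3, {s, sr^2, ...} -> 0, {sr, sr^3, ...} -> 0.
Now take the inner product of this character with each irreducible chi from the table, <chi_9*chi_5, chi> = (1/24) sum_C |C| (chi_9*chi_5)(C) conj(chi(C)):
  <chi_9*chi_5, chi_1> = (1/24)[1*(4)*conj(1) + 1*(4)*conj(1) + 2*(-3)*conj(1) + 2*(1)*conj(1) + 2*(0)*conj(1) + 2*(1)*conj(1) + 2*(-3)*conj(1) + 6*(0)*conj(1) + 6*(0)*conj(1)]
      = (1/24)[(4) + (4) + (-6) + (2) + (0) + (2) + (-6) + (0) + (0)] = 0/24 = 0
  <chi_9*chi_5, chi_2> = (1/24)[1*(4)*conj(1) + 1*(4)*conj(1) + 2*(-3)*conj(1) + 2*(1)*conj(1) + 2*(0)*conj(1) + 2*(1)*conj(1) + 2*(-3)*conj(1) + 6*(0)*conj(-1) + 6*(0)*conj(-1)]
      = (1/24)[(4) + (4) + (-6) + (2) + (0) + (2) + (-6) + (0) + (0)] = 0/24 = 0
  <chi_9*chi_5, chi_3> = (1/24)[1*(4)*conj(1) + 1*(4)*conj(1) + 2*(-3)*conj(-1) + 2*(1)*conj(1) + 2*(0)*conj(-1) + 2*(1)*conj(1) + 2*(-3)*conj(-1) + 6*(0)*conj(1) + 6*(0)*conj(-1)]
      = (1/24)[(4) + (4) + (6) + (2) + (0) + (2) + (6) + (0) + (0)] = 24/24 = 1
  <chi_9*chi_5, chi_4> = (1/24)[1*(4)*conj(1) + 1*(4)*conj(1) + 2*(-3)*conj(-1) + 2*(1)*conj(1) + 2*(0)*conj(-1) + 2*(1)*conj(1) + 2*(-3)*conj(-1) + 6*(0)*conj(-1) + 6*(0)*conj(1)]
      = (1/24)[(4) + (4) + (6) + (2) + (0) + (2) + (6) + (0) + (0)] = 24/24 = 1
  <chi_9*chi_5, chi_5> = (1/24)[1*(4)*conj(2) + 1*(4)*conj(-2) + 2*(-3)*conj(sqrt(3)) + 2*(1)*conj(1) + 2*(0)*conj(0) + 2*(1)*conj(-1) + 2*(-3)*conj(-sqrt(3)) + 6*(0)*conj(0) + 6*(0)*conj(0)]
      = (1/24)[(8) + (-8) + (-6*sqrt(3)) + (2) + (0) + (-2) + (6*sqrt(3)) + (0) + (0)] = 0/24 = 0
  <chi_9*chi_5, chi_6> = (1/24)[1*(4)*conj(2) + 1*(4)*conj(2) + 2*(-3)*conj(1) + 2*(1)*conj(-1) + 2*(0)*conj(-2) + 2*(1)*conj(-1) + 2*(-3)*conj(1) + 6*(0)*conj(0) + 6*(0)*conj(0)]
      = (1/24)[(8) + (8) + (-6) + (-2) + (0) + (-2) + (-6) + (0) + (0)] = 0/24 = 0
  <chi_9*chi_5, chi_7> = (1/24)[1*(4)*conj(2) + 1*(4)*conj(-2) + 2*(-3)*conj(0) + 2*(1)*conj(-2) + 2*(0)*conj(0) + 2*(1)*conj(2) + 2*(-3)*conj(0) + 6*(0)*conj(0) + 6*(0)*conj(0)]
      = (1/24)[(8) + (-8) + (0) + (-4) + (0) + (4) + (0) + (0) + (0)] = 0/24 = 0
  <chi_9*chi_5, chi_8> = (1/24)[1*(4)*conj(2) + 1*(4)*conj(2) + 2*(-3)*conj(-1) + 2*(1)*conj(-1) + 2*(0)*conj(2) + 2*(1)*conj(-1) + 2*(-3)*conj(-1) + 6*(0)*conj(0) + 6*(0)*conj(0)]
      = (1/24)[(8) + (8) + (6) + (-2) + (0) + (-2) + (6) + (0) + (0)] = 24/24 = 1
  <chi_9*chi_5, chi_9> = (1/24)[1*(4)*conj(2) + 1*(4)*conj(-2) + 2*(-3)*conj(-sqrt(3)) + 2*(1)*conj(1) + 2*(0)*conj(0) + 2*(1)*conj(-1) + 2*(-3)*conj(sqrt(3)) + 6*(0)*conj(0) + 6*(0)*conj(0)]
      = (1/24)[(8) + (-8) + (6*sqrt(3)) + (2) + (0) + (-2) + (-6*sqrt(3)) + (0) + (0)] = 0/24 = 0
Hence the multiplicities are chi_3: 1, chi_4: 1, chi_8: 1. Dimension check: dim(chi_9)*dim(chi_5) = 2*2 = 4 and sum (mult * dim) = 1*1 + 1*1 + 1*2 = 4.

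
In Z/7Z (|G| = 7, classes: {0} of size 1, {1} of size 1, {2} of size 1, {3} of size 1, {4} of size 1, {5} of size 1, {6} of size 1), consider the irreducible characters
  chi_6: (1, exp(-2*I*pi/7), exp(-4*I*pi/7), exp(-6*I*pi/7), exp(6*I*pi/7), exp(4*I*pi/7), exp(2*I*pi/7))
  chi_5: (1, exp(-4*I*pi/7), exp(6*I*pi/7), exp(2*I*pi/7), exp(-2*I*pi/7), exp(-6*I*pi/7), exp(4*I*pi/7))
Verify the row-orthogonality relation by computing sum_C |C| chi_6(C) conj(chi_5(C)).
Sum = 0; so <chi_6, chi_5> = 0 (distinct irreducibles are orthogonal).

Derivation: Compute term by term over conjugacy classes (|C| * chi_6(C) * conj(chi_5(C))):
  1*(1)*conj(1) + 1*(exp(-2*I*pi/7))*conj(exp(-4*I*pi/7)) + 1*(exp(-4*I*pi/7))*conj(exp(6*I*pi/7)) + 1*(exp(-6*I*pi/7))*conj(exp(2*I*pi/7)) + 1*(exp(6*I*pi/7))*conj(exp(-2*I*pi/7)) + 1*(exp(4*I*pi/7))*conj(exp(-6*I*pi/7)) + 1*(exp(2*I*pi/7))*conj(exp(4*I*pi/7))
  = (1) + (exp(2*I*pi/7)) + (exp(4*I*pi/7)) + (exp(6*I*pi/7)) + (exp(-6*I*pi/7)) + (exp(-4*I*pi/7)) + (exp(-2*I*pi/7))
  = 0.
(Exp terms are combined using exp(i*s)*conj(exp(i*t)) = exp(i*(s-t)), and sums of them are collapsed using the identity that for every m > 1 the m distinct m-th roots of unity sum to 0, e.g. 1 + exp(2*I*pi/3) + exp(-2*I*pi/3) = 0.)
Dividing by |G| = 7 gives 0/7 = 0, matching the row-orthogonality relation <chi_6, chi_5> = [chi_6 = chi_5].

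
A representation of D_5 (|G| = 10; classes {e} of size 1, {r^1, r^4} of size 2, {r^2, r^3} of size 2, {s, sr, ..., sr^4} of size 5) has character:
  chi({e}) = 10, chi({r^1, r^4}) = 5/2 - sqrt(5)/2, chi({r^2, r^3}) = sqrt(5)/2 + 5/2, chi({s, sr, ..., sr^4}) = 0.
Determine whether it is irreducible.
Not irreducible (reducible): <chi, chi> = 13 > 1.

Explanation: <chi, chi> = (1/|G|) sum_C |C| * |chi(C)|^2 = (1/10)[1*|10|^2 + 2*|5/2 - sqrt(5)/2|^2 + 2*|sqrt(5)/2 + 5/2|^2 + 5*|0|^2]
  = (1/10)[(100) + (15 - 5*sqrt(5)) + (5*sqrt(5) + 15) + (0)] = 130/10 = 13.
A character is irreducible iff <chi, chi> = 1, so this representation is reducible.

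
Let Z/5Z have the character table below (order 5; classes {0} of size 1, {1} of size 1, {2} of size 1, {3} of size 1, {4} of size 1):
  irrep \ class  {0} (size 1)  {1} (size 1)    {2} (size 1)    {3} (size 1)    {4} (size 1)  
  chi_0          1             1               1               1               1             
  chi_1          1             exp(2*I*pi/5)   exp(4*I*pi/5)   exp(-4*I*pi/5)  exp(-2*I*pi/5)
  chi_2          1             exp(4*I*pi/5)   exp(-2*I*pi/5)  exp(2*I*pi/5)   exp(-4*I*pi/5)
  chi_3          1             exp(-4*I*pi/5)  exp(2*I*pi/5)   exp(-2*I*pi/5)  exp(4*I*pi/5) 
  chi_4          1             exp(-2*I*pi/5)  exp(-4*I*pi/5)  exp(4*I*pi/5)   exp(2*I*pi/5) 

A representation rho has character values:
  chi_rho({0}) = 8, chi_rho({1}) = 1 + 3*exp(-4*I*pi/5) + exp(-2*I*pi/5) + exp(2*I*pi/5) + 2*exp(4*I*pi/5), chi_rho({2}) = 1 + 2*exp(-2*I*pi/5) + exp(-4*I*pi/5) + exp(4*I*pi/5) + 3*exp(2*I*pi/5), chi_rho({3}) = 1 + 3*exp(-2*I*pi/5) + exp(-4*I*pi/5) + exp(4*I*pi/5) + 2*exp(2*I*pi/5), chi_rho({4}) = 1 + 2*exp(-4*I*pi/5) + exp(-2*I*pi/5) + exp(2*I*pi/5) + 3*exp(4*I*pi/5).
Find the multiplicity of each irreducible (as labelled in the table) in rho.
Multiplicities: chi_0: 1, chi_1: 1, chi_2: 2, chi_3: 3, chi_4: 1.

Use <chi_rho, chi> = (1/|G|) sum_C |C| * chi_rho(C) * conj(chi(C)) with |G| = 5 for each irreducible chi in the table:
  <chi_rho, chi_0> = (1/5)[1*(8)*conj(1) + 1*(1 + 3*exp(-4*I*pi/5) + exp(-2*I*pi/5) + exp(2*I*pi/5) + 2*exp(4*I*pi/5))*conj(1) + 1*(1 + 2*exp(-2*I*pi/5) + exp(-4*I*pi/5) + exp(4*I*pi/5) + 3*exp(2*I*pi/5))*conj(1) + 1*(1 + 3*exp(-2*I*pi/5) + exp(-4*I*pi/5) + exp(4*I*pi/5) + 2*exp(2*I*pi/5))*conj(1) + 1*(1 + 2*exp(-4*I*pi/5) + exp(-2*I*pi/5) + exp(2*I*pi/5) + 3*exp(4*I*pi/5))*conj(1)]
      = (1/5)[(8) + (1 + 3*exp(-4*I*pi/5) + exp(-2*I*pi/5) + exp(2*I*pi/5) + 2*exp(4*I*pi/5)) + (1 + 2*exp(-2*I*pi/5) + exp(-4*I*pi/5) + exp(4*I*pi/5) + 3*exp(2*I*pi/5)) + (1 + 3*exp(-2*I*pi/5) + exp(-4*I*pi/5) + exp(4*I*pi/5) + 2*exp(2*I*pi/5)) + (1 + 2*exp(-4*I*pi/5) + exp(-2*I*pi/5) + exp(2*I*pi/5) + 3*exp(4*I*pi/5))] = 5/5 = 1
  <chi_rho, chi_1> = (1/5)[1*(8)*conj(1) + 1*(1 + 3*exp(-4*I*pi/5) + exp(-2*I*pi/5) + exp(2*I*pi/5) + 2*exp(4*I*pi/5))*conj(exp(2*I*pi/5)) + 1*(1 + 2*exp(-2*I*pi/5) + exp(-4*I*pi/5) + exp(4*I*pi/5) + 3*exp(2*I*pi/5))*conj(exp(4*I*pi/5)) + 1*(1 + 3*exp(-2*I*pi/5) + exp(-4*I*pi/5) + exp(4*I*pi/5) + 2*exp(2*I*pi/5))*conj(exp(-4*I*pi/5)) + 1*(1 + 2*exp(-4*I*pi/5) + exp(-2*I*pi/5) + exp(2*I*pi/5) + 3*exp(4*I*pi/5))*conj(exp(-2*I*pi/5))]
      = (1/5)[(8) + (1 + exp(-2*I*pi/5) + exp(-4*I*pi/5) + 3*exp(4*I*pi/5) + 2*exp(2*I*pi/5)) + (1 + 3*exp(-2*I*pi/5) + exp(-4*I*pi/5) + exp(2*I*pi/5) + 2*exp(4*I*pi/5)) + (1 + 2*exp(-4*I*pi/5) + exp(-2*I*pi/5) + exp(4*I*pi/5) + 3*exp(2*I*pi/5)) + (1 + 2*exp(-2*I*pi/5) + 3*exp(-4*I*pi/5) + exp(4*I*pi/5) + exp(2*I*pi/5))] = 5/5 = 1
  <chi_rho, chi_2> = (1/5)[1*(8)*conj(1) + 1*(1 + 3*exp(-4*I*pi/5) + exp(-2*I*pi/5) + exp(2*I*pi/5) + 2*exp(4*I*pi/5))*conj(exp(4*I*pi/5)) + 1*(1 + 2*exp(-2*I*pi/5) + exp(-4*I*pi/5) + exp(4*I*pi/5) + 3*exp(2*I*pi/5))*conj(exp(-2*I*pi/5)) + 1*(1 + 3*exp(-2*I*pi/5) + exp(-4*I*pi/5) + exp(4*I*pi/5) + 2*exp(2*I*pi/5))*conj(exp(2*I*pi/5)) + 1*(1 + 2*exp(-4*I*pi/5) + exp(-2*I*pi/5) + exp(2*I*pi/5) + 3*exp(4*I*pi/5))*conj(exp(-4*I*pi/5))]
      = (1/5)[(8) + (2 + exp(-2*I*pi/5) + exp(-4*I*pi/5) + exp(4*I*pi/5) + 3*exp(2*I*pi/5)) + (2 + exp(-2*I*pi/5) + exp(-4*I*pi/5) + exp(2*I*pi/5) + 3*exp(4*I*pi/5)) + (2 + 3*exp(-4*I*pi/5) + exp(-2*I*pi/5) + exp(4*I*pi/5) + exp(2*I*pi/5)) + (2 + 3*exp(-2*I*pi/5) + exp(-4*I*pi/5) + exp(4*I*pi/5) + exp(2*I*pi/5))] = 10/5 = 2
  <chi_rho, chi_3> = (1/5)[1*(8)*conj(1) + 1*(1 + 3*exp(-4*I*pi/5) + exp(-2*I*pi/5) + exp(2*I*pi/5) + 2*exp(4*I*pi/5))*conj(exp(-4*I*pi/5)) + 1*(1 + 2*exp(-2*I*pi/5) + exp(-4*I*pi/5) + exp(4*I*pi/5) + 3*exp(2*I*pi/5))*conj(exp(2*I*pi/5)) + 1*(1 + 3*exp(-2*I*pi/5) + exp(-4*I*pi/5) + exp(4*I*pi/5) + 2*exp(2*I*pi/5))*conj(exp(-2*I*pi/5)) + 1*(1 + 2*exp(-4*I*pi/5) + exp(-2*I*pi/5) + exp(2*I*pi/5) + 3*exp(4*I*pi/5))*conj(exp(4*I*pi/5))]
      = (1/5)[(8) + (3 + 2*exp(-2*I*pi/5) + exp(-4*I*pi/5) + exp(4*I*pi/5) + exp(2*I*pi/5)) + (3 + 2*exp(-4*I*pi/5) + exp(-2*I*pi/5) + exp(4*I*pi/5) + exp(2*I*pi/5)) + (3 + exp(-2*I*pi/5) + exp(-4*I*pi/5) + exp(2*I*pi/5) + 2*exp(4*I*pi/5)) + (3 + exp(-2*I*pi/5) + exp(-4*I*pi/5) + exp(4*I*pi/5) + 2*exp(2*I*pi/5))] = 15/5 = 3
  <chi_rho, chi_4> = (1/5)[1*(8)*conj(1) + 1*(1 + 3*exp(-4*I*pi/5) + exp(-2*I*pi/5) + exp(2*I*pi/5) + 2*exp(4*I*pi/5))*conj(exp(-2*I*pi/5)) + 1*(1 + 2*exp(-2*I*pi/5) + exp(-4*I*pi/5) + exp(4*I*pi/5) + 3*exp(2*I*pi/5))*conj(exp(-4*I*pi/5)) + 1*(1 + 3*exp(-2*I*pi/5) + exp(-4*I*pi/5) + exp(4*I*pi/5) + 2*exp(2*I*pi/5))*conj(exp(4*I*pi/5)) + 1*(1 + 2*exp(-4*I*pi/5) + exp(-2*I*pi/5) + exp(2*I*pi/5) + 3*exp(4*I*pi/5))*conj(exp(2*I*pi/5))]
      = (1/5)[(8) + (1 + 3*exp(-2*I*pi/5) + 2*exp(-4*I*pi/5) + exp(4*I*pi/5) + exp(2*I*pi/5)) + (1 + 3*exp(-4*I*pi/5) + exp(-2*I*pi/5) + exp(4*I*pi/5) + 2*exp(2*I*pi/5)) + (1 + 2*exp(-2*I*pi/5) + exp(-4*I*pi/5) + exp(2*I*pi/5) + 3*exp(4*I*pi/5)) + (1 + exp(-2*I*pi/5) + exp(-4*I*pi/5) + 2*exp(4*I*pi/5) + 3*exp(2*I*pi/5))] = 5/5 = 1
(Exp terms are combined using exp(i*s)*conj(exp(i*t)) = exp(i*(s-t)), and sums of them are collapsed using the identity that for every m > 1 the m distinct m-th roots of unity sum to 0, e.g. 1 + exp(2*I*pi/3) + exp(-2*I*pi/3) = 0.)
Dimension check: dim(rho) = sum (mult * dim) = 1*1 + 1*1 + 2*1 + 3*1 + 1*1 = 8 = chi_rho(e) = 8.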